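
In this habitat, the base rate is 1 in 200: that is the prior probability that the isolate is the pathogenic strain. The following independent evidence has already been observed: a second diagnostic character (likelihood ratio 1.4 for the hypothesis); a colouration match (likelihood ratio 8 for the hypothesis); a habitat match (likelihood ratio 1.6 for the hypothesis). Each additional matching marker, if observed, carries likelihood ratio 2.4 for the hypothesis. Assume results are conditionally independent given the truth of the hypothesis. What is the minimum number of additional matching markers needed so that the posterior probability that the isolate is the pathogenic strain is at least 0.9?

Prior odds = 0.005/0.995 = 1/199.
Combined Bayes factor of the evidence already in hand = 1.4 × 8 × 1.6 = 17.92.
Odds after that evidence = (1/199) × 17.92 = 448/4975.
Target odds = 0.9/0.1 = 9.
Need 2.4ⁿ ≥ 9 ÷ (448/4975) = 44775/448.
2.4⁵ = 79.62624 falls short of 44775/448 but 2.4⁶ = 2985984/15625 reaches it, so n = 6.

6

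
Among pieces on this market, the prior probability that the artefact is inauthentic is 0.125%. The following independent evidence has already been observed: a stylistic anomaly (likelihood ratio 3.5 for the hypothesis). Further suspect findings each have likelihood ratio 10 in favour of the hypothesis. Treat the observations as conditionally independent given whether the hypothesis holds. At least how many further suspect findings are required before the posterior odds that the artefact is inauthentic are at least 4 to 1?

3

Prior odds = 0.00125/0.99875 = 1/799.
Bayes factor of the evidence already in hand = 3.5.
Odds after that evidence = (1/799) × 3.5 = 7/1598.
Target odds = 4.
Need 10ⁿ ≥ 4 ÷ (7/1598) = 6392/7.
10² = 100 falls short of 6392/7 but 10³ = 1000 reaches it, so n = 3.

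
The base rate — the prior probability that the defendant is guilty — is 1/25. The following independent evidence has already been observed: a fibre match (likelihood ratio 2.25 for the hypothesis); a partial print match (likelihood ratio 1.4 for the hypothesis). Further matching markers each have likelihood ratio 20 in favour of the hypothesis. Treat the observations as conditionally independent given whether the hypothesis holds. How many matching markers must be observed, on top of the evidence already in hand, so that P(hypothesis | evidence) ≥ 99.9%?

Prior odds = 0.04/0.96 = 1/24.
Combined Bayes factor of the evidence already in hand = 2.25 × 1.4 = 3.15.
Odds after that evidence = (1/24) × 3.15 = 0.13125.
Target odds = 0.999/0.001 = 999.
Need 20ⁿ ≥ 999 ÷ 0.13125 = 53280/7.
20² = 400 falls short of 53280/7 but 20³ = 8000 reaches it, so n = 3.

3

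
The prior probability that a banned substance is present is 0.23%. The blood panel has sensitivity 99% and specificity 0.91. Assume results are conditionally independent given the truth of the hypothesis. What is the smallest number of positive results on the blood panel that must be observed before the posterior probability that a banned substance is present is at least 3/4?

Prior odds: 0.0023 ÷ 0.9977 = 23/9977.
False-positive rate = 1 − 0.91 = 0.09; likelihood ratio of a positive = 0.99/0.09 = 11.
Target posterior odds = 0.75/0.25 = 3.
Need (23/9977) × 11ⁿ ≥ 3, i.e. 11ⁿ ≥ 29931/23.
11² = 121 falls short of 29931/23 but 11³ = 1331 reaches it, so n = 3.

3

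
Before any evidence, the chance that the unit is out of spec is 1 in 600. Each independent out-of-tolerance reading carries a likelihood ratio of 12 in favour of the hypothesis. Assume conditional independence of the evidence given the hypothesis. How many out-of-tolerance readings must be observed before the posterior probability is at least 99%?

Prior odds = (1/600)/(599/600) = 1/599.
Likelihood ratio per out-of-tolerance reading = 12.
Target posterior odds = 0.99/0.01 = 99.
Require 12ⁿ ≥ 99 ÷ (1/599) = 59301.
12⁴ = 20736 falls short of 59301 but 12⁵ = 248832 reaches it, so n = 5.

5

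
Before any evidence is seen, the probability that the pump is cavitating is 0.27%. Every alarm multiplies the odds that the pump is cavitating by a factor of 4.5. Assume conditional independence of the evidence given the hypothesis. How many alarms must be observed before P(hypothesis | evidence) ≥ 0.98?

7

Prior odds = 0.0027/0.9973 = 27/9973.
Likelihood ratio per alarm = 4.5.
Target odds: 0.98 ÷ 0.02 = 49.
Need (27/9973) × 4.5ⁿ ≥ 49, i.e. 4.5ⁿ ≥ 488677/27.
4.5⁶ = 8303.765625 falls short of 488677/27 but 4.5⁷ = 4782969/128 reaches it, so n = 7.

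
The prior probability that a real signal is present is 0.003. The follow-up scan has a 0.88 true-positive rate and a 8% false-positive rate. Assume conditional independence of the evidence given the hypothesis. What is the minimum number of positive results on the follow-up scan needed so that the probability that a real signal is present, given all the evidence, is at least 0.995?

5

Prior odds: 0.003 ÷ 0.997 = 3/997.
Likelihood ratio of a positive result = 0.88/0.08 = 11.
Target posterior odds = 0.995/0.005 = 199.
Need (3/997) × 11ⁿ ≥ 199, i.e. 11ⁿ ≥ 198403/3.
11⁴ = 14641 falls short of 198403/3 but 11⁵ = 161051 reaches it, so n = 5.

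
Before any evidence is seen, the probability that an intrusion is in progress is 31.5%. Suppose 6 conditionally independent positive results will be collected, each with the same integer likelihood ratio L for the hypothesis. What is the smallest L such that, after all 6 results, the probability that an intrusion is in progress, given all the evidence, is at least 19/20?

Prior odds = 0.315/0.685 = 63/137.
Target odds = 0.95/0.05 = 19.
Need L⁶ ≥ 19 ÷ (63/137) = 2603/63.
1⁶ = 1 < 2603/63 ≤ 64 = 2⁶, so L = 2.

2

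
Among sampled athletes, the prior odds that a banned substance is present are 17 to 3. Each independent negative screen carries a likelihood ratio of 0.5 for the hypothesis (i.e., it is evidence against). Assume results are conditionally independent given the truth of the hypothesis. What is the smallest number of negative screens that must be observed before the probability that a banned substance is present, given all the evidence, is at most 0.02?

Prior odds = 17/3.
Likelihood ratio per negative screen = 0.5.
Target posterior odds = 0.02/0.98 = 1/49.
Need (17/3) × 0.5ⁿ ≤ 1/49, i.e. 0.5ⁿ ≤ 3/833.
0.5⁸ = 0.00390625 is still above 3/833 but 0.5⁹ = 0.001953125 is at or below it, so n = 9.

9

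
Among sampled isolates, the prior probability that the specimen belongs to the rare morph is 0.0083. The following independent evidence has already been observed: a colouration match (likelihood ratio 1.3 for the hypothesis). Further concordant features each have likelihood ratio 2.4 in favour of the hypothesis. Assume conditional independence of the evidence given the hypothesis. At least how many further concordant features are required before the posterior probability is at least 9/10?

Prior odds = 0.0083/0.9917 = 83/9917.
Bayes factor of the evidence already in hand = 1.3.
Odds after that evidence = (83/9917) × 1.3 = 1079/99170.
Target odds = 0.9/0.1 = 9.
Need 2.4ⁿ ≥ 9 ÷ (1079/99170) = 892530/1079.
2.4⁷ = 35831808/78125 falls short of 892530/1079 but 2.4⁸ = 429981696/390625 reaches it, so n = 8.

8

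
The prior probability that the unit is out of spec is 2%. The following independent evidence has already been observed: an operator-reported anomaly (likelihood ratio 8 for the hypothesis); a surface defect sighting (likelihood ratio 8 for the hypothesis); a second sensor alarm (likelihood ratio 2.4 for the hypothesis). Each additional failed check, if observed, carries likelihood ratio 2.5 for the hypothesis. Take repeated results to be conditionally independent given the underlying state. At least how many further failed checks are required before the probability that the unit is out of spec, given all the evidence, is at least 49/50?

Prior odds = 0.02/0.98 = 1/49.
Combined Bayes factor of the evidence already in hand = 8 × 8 × 2.4 = 153.6.
Odds after that evidence = (1/49) × 153.6 = 768/245.
Target odds = 0.98/0.02 = 49.
Need 2.5ⁿ ≥ 49 ÷ (768/245) = 12005/768.
2.5³ = 15.625 falls short of 12005/768 but 2.5⁴ = 39.0625 reaches it, so n = 4.

4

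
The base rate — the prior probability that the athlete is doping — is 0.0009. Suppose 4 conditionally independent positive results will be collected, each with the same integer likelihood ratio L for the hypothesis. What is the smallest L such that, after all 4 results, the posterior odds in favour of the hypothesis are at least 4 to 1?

9

Prior odds = 0.0009/0.9991 = 9/9991.
Target odds = 4.
Need L⁴ ≥ 4 ÷ (9/9991) = 39964/9.
8⁴ = 4096 < 39964/9 ≤ 6561 = 9⁴, so L = 9.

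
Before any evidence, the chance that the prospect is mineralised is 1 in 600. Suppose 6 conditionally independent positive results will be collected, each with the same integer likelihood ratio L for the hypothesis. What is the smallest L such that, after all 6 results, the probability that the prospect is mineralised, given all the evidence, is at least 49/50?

Prior odds = (1/600)/(599/600) = 1/599.
Target odds = 0.98/0.02 = 49.
Need L⁶ ≥ 49 ÷ (1/599) = 29351.
5⁶ = 15625 < 29351 ≤ 46656 = 6⁶, so L = 6.

6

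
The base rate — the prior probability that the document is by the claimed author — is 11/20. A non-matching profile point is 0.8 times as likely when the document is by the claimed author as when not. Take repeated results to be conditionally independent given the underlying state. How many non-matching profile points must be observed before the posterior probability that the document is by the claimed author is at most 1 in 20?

Prior odds = 0.55/0.45 = 11/9.
Likelihood ratio per non-matching profile point = 0.8.
Target odds: 0.05 ÷ 0.95 = 1/19.
Require 0.8ⁿ ≤ 1/19 ÷ (11/9) = 9/209.
0.8¹⁴ ≈0.0439805 is still above 9/209 but 0.8¹⁵ ≈0.0351844 is at or below it, so n = 15.

15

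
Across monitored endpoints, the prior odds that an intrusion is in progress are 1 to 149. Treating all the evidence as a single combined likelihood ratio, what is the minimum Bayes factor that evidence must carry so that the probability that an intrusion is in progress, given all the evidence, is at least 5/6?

745

Prior odds = 1/149.
Target odds = (5/6)/(1/6) = 5.
Required Bayes factor = 5 ÷ (1/149) = 745.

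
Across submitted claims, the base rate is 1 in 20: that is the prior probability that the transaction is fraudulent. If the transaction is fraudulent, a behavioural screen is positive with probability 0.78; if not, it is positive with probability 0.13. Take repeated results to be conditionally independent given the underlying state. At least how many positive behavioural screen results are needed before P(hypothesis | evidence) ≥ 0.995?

5

Prior odds: 0.05 ÷ 0.95 = 1/19.
Likelihood ratio of a positive = 0.78/0.13 = 6.
Target odds: 0.995 ÷ 0.005 = 199.
Require 6ⁿ ≥ 199 ÷ (1/19) = 3781.
6⁴ = 1296 falls short of 3781 but 6⁵ = 7776 reaches it, so n = 5.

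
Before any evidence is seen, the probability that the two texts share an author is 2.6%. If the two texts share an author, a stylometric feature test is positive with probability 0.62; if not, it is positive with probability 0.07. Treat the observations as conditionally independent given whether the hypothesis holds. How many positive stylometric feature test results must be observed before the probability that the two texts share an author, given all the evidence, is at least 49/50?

Prior odds: 0.026 ÷ 0.974 = 13/487.
Likelihood ratio of a positive = 0.62/0.07 = 62/7.
Target posterior odds = 0.98/0.02 = 49.
Require (62/7)ⁿ ≥ 49 ÷ (13/487) = 23863/13.
(62/7)³ = 238328/343 falls short of 23863/13 but (62/7)⁴ = 14776336/2401 reaches it, so n = 4.

4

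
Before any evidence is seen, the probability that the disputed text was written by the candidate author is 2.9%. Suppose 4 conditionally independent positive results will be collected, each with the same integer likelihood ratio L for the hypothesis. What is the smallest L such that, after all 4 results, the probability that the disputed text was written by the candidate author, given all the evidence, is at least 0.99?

Prior odds = 0.029/0.971 = 29/971.
Target odds = 0.99/0.01 = 99.
Need L⁴ ≥ 99 ÷ (29/971) = 96129/29.
7⁴ = 2401 < 96129/29 ≤ 4096 = 8⁴, so L = 8.

8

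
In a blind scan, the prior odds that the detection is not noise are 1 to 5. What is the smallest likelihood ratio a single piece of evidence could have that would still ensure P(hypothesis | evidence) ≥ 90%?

Prior odds = 0.2.
Target odds = 0.9/0.1 = 9.
Required Bayes factor = 9 ÷ 0.2 = 45.

45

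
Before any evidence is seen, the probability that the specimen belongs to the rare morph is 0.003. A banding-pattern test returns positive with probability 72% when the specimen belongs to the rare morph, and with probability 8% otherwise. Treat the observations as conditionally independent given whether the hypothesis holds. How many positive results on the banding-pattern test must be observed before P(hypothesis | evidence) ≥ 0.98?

5

Prior odds = 0.003/0.997 = 3/997.
Likelihood ratio of a positive result = 0.72/0.08 = 9.
Target odds: 0.98 ÷ 0.02 = 49.
Need (3/997) × 9ⁿ ≥ 49, i.e. 9ⁿ ≥ 48853/3.
9⁴ = 6561 falls short of 48853/3 but 9⁵ = 59049 reaches it, so n = 5.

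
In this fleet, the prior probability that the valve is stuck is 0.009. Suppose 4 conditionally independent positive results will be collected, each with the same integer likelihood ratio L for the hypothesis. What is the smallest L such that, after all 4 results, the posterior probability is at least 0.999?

Prior odds = 0.009/0.991 = 9/991.
Target odds = 0.999/0.001 = 999.
Need L⁴ ≥ 999 ÷ (9/991) = 110001.
18⁴ = 104976 < 110001 ≤ 130321 = 19⁴, so L = 19.

19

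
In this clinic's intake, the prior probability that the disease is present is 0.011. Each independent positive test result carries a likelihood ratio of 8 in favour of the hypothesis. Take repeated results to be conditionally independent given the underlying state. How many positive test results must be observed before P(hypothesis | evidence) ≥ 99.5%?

Prior odds: 0.011 ÷ 0.989 = 11/989.
Likelihood ratio per positive test result = 8.
Target odds: 0.995 ÷ 0.005 = 199.
Require 8ⁿ ≥ 199 ÷ (11/989) = 196811/11.
8⁴ = 4096 falls short of 196811/11 but 8⁵ = 32768 reaches it, so n = 5.

5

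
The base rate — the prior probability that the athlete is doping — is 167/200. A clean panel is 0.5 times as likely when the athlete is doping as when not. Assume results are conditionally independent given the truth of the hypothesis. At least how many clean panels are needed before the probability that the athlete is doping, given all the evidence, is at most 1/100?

9

Prior odds: 0.835 ÷ 0.165 = 167/33.
Likelihood ratio per clean panel = 0.5.
Target posterior odds = 0.01/0.99 = 1/99.
Need (167/33) × 0.5ⁿ ≤ 1/99, i.e. 0.5ⁿ ≤ 1/501.
0.5⁸ = 0.00390625 is still above 1/501 but 0.5⁹ = 0.001953125 is at or below it, so n = 9.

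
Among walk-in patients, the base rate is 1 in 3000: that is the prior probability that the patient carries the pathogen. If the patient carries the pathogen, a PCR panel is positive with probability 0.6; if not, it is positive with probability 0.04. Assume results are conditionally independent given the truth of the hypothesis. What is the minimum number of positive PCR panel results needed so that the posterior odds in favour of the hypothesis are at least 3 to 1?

Prior odds: (1/3000) ÷ (2999/3000) = 1/2999.
Likelihood ratio of a positive = 0.6/0.04 = 15.
Target odds = 3.
Require 15ⁿ ≥ 3 ÷ (1/2999) = 8997.
15³ = 3375 falls short of 8997 but 15⁴ = 50625 reaches it, so n = 4.

4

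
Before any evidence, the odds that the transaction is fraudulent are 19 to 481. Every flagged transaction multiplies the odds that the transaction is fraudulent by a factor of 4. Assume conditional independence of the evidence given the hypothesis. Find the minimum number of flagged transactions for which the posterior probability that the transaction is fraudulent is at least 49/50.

Prior odds = 19/481.
Likelihood ratio per flagged transaction = 4.
Target posterior odds = 0.98/0.02 = 49.
Need (19/481) × 4ⁿ ≥ 49, i.e. 4ⁿ ≥ 23569/19.
4⁵ = 1024 falls short of 23569/19 but 4⁶ = 4096 reaches it, so n = 6.

6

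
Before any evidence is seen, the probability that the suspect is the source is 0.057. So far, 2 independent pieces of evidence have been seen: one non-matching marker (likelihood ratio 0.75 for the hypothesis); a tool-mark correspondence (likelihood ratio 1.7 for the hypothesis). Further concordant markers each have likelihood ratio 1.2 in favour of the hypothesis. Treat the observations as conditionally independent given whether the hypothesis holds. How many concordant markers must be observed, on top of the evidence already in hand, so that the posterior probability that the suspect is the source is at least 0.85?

Prior odds = 0.057/0.943 = 57/943.
Combined Bayes factor of the evidence already in hand = 0.75 × 1.7 = 1.275.
Odds after that evidence = (57/943) × 1.275 = 2907/37720.
Target odds = 0.85/0.15 = 17/3.
Need 1.2ⁿ ≥ 17/3 ÷ (2907/37720) = 37720/513.
1.2²³ ≈66.2474 falls short of 37720/513 but 1.2²⁴ ≈79.4968 reaches it, so n = 24.

24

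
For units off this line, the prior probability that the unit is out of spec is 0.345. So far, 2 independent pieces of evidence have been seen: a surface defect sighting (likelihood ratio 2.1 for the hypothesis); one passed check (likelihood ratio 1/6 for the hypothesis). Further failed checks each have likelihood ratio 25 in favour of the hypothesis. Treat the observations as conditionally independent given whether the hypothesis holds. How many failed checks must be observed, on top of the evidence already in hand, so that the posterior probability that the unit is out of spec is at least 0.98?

2

Prior odds = 0.345/0.655 = 69/131.
Combined Bayes factor of the evidence already in hand = 2.1 × (1/6) = 0.35.
Odds after that evidence = (69/131) × 0.35 = 483/2620.
Target odds = 0.98/0.02 = 49.
Need 25ⁿ ≥ 49 ÷ (483/2620) = 18340/69.
25¹ = 25 falls short of 18340/69 but 25² = 625 reaches it, so n = 2.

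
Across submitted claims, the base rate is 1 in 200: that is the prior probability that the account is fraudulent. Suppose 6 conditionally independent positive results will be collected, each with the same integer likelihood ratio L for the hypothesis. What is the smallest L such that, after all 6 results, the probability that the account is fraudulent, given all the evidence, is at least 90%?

4

Prior odds = 0.005/0.995 = 1/199.
Target odds = 0.9/0.1 = 9.
Need L⁶ ≥ 9 ÷ (1/199) = 1791.
3⁶ = 729 < 1791 ≤ 4096 = 4⁶, so L = 4.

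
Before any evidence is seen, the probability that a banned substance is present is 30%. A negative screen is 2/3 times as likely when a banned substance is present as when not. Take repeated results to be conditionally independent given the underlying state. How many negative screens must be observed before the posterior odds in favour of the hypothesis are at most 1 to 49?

Prior odds = 0.3/0.7 = 3/7.
Likelihood ratio per negative screen = 2/3.
Target odds = 1/49.
Need (3/7) × (2/3)ⁿ ≤ 1/49, i.e. (2/3)ⁿ ≤ 1/21.
(2/3)⁷ = 128/2187 is still above 1/21 but (2/3)⁸ = 256/6561 is at or below it, so n = 8.

8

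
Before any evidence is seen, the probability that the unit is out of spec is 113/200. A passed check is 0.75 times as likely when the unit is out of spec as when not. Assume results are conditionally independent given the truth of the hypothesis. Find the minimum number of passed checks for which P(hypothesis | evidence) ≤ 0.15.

7

Prior odds: 0.565 ÷ 0.435 = 113/87.
Likelihood ratio per passed check = 0.75.
Target odds: 0.15 ÷ 0.85 = 3/17.
Require 0.75ⁿ ≤ 3/17 ÷ (113/87) = 261/1921.
0.75⁶ = 729/4096 is still above 261/1921 but 0.75⁷ = 2187/16384 is at or below it, so n = 7.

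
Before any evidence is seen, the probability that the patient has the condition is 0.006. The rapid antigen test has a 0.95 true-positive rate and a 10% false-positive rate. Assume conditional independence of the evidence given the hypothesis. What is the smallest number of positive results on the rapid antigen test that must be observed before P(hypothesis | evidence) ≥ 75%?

Prior odds: 0.006 ÷ 0.994 = 3/497.
Likelihood ratio of a positive result = 0.95/0.1 = 9.5.
Target posterior odds = 0.75/0.25 = 3.
Need (3/497) × 9.5ⁿ ≥ 3, i.e. 9.5ⁿ ≥ 497.
9.5² = 90.25 falls short of 497 but 9.5³ = 857.375 reaches it, so n = 3.

3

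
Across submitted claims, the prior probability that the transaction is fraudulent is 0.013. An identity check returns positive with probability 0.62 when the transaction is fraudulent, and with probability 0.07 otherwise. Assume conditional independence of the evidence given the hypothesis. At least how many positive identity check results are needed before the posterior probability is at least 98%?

4

Prior odds: 0.013 ÷ 0.987 = 13/987.
Likelihood ratio of a positive result = 0.62/0.07 = 62/7.
Target posterior odds = 0.98/0.02 = 49.
Need (13/987) × (62/7)ⁿ ≥ 49, i.e. (62/7)ⁿ ≥ 48363/13.
(62/7)³ = 238328/343 falls short of 48363/13 but (62/7)⁴ = 14776336/2401 reaches it, so n = 4.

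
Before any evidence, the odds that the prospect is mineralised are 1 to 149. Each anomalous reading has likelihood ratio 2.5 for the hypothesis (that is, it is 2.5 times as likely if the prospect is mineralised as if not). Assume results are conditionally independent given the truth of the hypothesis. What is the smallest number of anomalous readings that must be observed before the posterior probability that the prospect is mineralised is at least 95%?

Prior odds = 1/149.
Likelihood ratio per anomalous reading = 2.5.
Target posterior odds = 0.95/0.05 = 19.
Need (1/149) × 2.5ⁿ ≥ 19, i.e. 2.5ⁿ ≥ 2831.
2.5⁸ = 390625/256 falls short of 2831 but 2.5⁹ = 1953125/512 reaches it, so n = 9.

9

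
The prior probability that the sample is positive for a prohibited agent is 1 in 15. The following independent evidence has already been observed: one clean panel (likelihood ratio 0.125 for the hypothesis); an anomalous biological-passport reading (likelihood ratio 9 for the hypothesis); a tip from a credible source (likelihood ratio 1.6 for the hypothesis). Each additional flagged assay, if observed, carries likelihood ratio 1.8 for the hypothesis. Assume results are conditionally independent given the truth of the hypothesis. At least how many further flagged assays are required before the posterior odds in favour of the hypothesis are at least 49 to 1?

11

Prior odds = (1/15)/(14/15) = 1/14.
Combined Bayes factor of the evidence already in hand = 0.125 × 9 × 1.6 = 1.8.
Odds after that evidence = (1/14) × 1.8 = 9/70.
Target odds = 49.
Need 1.8ⁿ ≥ 49 ÷ (9/70) = 3430/9.
1.8¹⁰ ≈357.047 falls short of 3430/9 but 1.8¹¹ ≈642.684 reaches it, so n = 11.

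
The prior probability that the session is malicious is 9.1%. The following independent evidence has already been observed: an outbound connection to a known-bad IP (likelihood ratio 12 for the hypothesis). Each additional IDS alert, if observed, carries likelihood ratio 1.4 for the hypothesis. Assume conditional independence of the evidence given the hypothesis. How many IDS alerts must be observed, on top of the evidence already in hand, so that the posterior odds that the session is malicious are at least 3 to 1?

Prior odds = 0.091/0.909 = 91/909.
Bayes factor of the evidence already in hand = 12.
Odds after that evidence = (91/909) × 12 = 364/303.
Target odds = 3.
Need 1.4ⁿ ≥ 3 ÷ (364/303) = 909/364.
1.4² = 1.96 falls short of 909/364 but 1.4³ = 2.744 reaches it, so n = 3.

3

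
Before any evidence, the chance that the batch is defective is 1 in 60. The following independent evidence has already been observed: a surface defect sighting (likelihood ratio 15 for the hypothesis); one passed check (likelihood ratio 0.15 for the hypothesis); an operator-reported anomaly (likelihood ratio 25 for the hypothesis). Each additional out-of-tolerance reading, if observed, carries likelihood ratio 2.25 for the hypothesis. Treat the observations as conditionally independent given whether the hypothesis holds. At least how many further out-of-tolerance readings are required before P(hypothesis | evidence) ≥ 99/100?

Prior odds = (1/60)/(59/60) = 1/59.
Combined Bayes factor of the evidence already in hand = 15 × 0.15 × 25 = 56.25.
Odds after that evidence = (1/59) × 56.25 = 225/236.
Target odds = 0.99/0.01 = 99.
Need 2.25ⁿ ≥ 99 ÷ (225/236) = 103.84.
2.25⁵ = 59049/1024 falls short of 103.84 but 2.25⁶ = 531441/4096 reaches it, so n = 6.

6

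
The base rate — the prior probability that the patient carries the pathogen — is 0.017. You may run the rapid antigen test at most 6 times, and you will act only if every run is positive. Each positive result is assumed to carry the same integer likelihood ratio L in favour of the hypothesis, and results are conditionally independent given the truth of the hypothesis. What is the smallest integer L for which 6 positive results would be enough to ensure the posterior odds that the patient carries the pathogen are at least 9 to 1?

Prior odds = 0.017/0.983 = 17/983.
Target odds = 9.
Need L⁶ ≥ 9 ÷ (17/983) = 8847/17.
2⁶ = 64 < 8847/17 ≤ 729 = 3⁶, so L = 3.

3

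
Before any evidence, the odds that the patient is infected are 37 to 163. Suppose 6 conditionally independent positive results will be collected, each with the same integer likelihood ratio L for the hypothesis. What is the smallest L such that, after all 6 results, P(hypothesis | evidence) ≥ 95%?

3

Prior odds = 37/163.
Target odds = 0.95/0.05 = 19.
Need L⁶ ≥ 19 ÷ (37/163) = 3097/37.
2⁶ = 64 < 3097/37 ≤ 729 = 3⁶, so L = 3.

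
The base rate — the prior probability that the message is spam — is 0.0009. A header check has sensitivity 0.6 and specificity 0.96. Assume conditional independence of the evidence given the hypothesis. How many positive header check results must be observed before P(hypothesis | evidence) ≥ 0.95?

Prior odds: 0.0009 ÷ 0.9991 = 9/9991.
False-positive rate = 1 − 0.96 = 0.04; likelihood ratio of a positive = 0.6/0.04 = 15.
Target posterior odds = 0.95/0.05 = 19.
Need (9/9991) × 15ⁿ ≥ 19, i.e. 15ⁿ ≥ 189829/9.
15³ = 3375 falls short of 189829/9 but 15⁴ = 50625 reaches it, so n = 4.

4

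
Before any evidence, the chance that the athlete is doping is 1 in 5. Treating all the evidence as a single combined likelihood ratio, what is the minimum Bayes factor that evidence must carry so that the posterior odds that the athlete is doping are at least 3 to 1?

Prior odds = 0.2/0.8 = 0.25.
Target odds = 3.
Required Bayes factor = 3 ÷ 0.25 = 12.

12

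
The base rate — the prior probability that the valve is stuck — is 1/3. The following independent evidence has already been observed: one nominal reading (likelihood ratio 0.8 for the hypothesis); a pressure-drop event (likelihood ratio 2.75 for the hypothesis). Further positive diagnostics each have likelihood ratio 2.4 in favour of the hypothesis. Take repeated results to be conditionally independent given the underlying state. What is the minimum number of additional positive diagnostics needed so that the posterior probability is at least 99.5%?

Prior odds = (1/3)/(2/3) = 0.5.
Combined Bayes factor of the evidence already in hand = 0.8 × 2.75 = 2.2.
Odds after that evidence = 0.5 × 2.2 = 1.1.
Target odds = 0.995/0.005 = 199.
Need 2.4ⁿ ≥ 199 ÷ 1.1 = 1990/11.
2.4⁵ = 79.62624 falls short of 1990/11 but 2.4⁶ = 2985984/15625 reaches it, so n = 6.

6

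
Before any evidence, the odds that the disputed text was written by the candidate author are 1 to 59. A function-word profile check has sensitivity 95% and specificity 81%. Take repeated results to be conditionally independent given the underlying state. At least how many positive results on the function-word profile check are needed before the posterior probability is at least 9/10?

4

Prior odds = 1/59.
False-positive rate = 1 − 0.81 = 0.19; likelihood ratio of a positive = 0.95/0.19 = 5.
Target odds: 0.9 ÷ 0.1 = 9.
Require 5ⁿ ≥ 9 ÷ (1/59) = 531.
5³ = 125 falls short of 531 but 5⁴ = 625 reaches it, so n = 4.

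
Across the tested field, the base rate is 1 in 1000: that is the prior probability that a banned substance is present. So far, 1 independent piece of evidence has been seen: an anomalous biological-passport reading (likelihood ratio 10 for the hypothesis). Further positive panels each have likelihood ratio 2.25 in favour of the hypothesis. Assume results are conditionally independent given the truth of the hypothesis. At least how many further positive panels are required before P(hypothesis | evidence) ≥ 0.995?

Prior odds = 0.001/0.999 = 1/999.
Bayes factor of the evidence already in hand = 10.
Odds after that evidence = (1/999) × 10 = 10/999.
Target odds = 0.995/0.005 = 199.
Need 2.25ⁿ ≥ 199 ÷ (10/999) = 19880.1.
2.25¹² ≈16834.1 falls short of 19880.1 but 2.25¹³ ≈37876.8 reaches it, so n = 13.

13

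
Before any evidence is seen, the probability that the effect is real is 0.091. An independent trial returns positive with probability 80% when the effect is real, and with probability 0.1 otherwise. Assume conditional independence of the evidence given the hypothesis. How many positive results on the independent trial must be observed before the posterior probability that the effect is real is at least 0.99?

Prior odds: 0.091 ÷ 0.909 = 91/909.
Likelihood ratio of a positive result = 0.8/0.1 = 8.
Target odds: 0.99 ÷ 0.01 = 99.
Require 8ⁿ ≥ 99 ÷ (91/909) = 89991/91.
8³ = 512 falls short of 89991/91 but 8⁴ = 4096 reaches it, so n = 4.

4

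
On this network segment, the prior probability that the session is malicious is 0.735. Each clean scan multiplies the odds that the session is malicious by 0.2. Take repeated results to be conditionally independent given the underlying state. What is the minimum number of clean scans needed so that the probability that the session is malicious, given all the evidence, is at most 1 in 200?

4

Prior odds = 0.735/0.265 = 147/53.
Likelihood ratio per clean scan = 0.2.
Target posterior odds = 0.005/0.995 = 1/199.
Require 0.2ⁿ ≤ 1/199 ÷ (147/53) = 53/29253.
0.2³ = 0.008 is still above 53/29253 but 0.2⁴ = 0.0016 is at or below it, so n = 4.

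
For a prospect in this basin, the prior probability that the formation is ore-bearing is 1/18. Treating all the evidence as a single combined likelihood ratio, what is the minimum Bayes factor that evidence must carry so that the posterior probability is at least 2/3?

34

Prior odds = (1/18)/(17/18) = 1/17.
Target odds = (2/3)/(1/3) = 2.
Required Bayes factor = 2 ÷ (1/17) = 34.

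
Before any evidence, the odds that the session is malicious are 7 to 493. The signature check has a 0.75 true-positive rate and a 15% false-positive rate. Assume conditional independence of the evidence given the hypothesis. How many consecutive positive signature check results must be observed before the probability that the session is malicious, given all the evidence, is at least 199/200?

6

Prior odds = 7/493.
Likelihood ratio of a positive result = 0.75/0.15 = 5.
Target posterior odds = 0.995/0.005 = 199.
Need (7/493) × 5ⁿ ≥ 199, i.e. 5ⁿ ≥ 98107/7.
5⁵ = 3125 falls short of 98107/7 but 5⁶ = 15625 reaches it, so n = 6.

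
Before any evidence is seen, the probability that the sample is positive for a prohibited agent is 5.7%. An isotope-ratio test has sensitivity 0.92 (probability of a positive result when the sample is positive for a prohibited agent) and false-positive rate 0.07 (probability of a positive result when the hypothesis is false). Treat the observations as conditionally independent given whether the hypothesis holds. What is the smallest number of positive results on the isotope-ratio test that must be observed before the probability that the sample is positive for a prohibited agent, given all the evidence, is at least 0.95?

Prior odds: 0.057 ÷ 0.943 = 57/943.
Likelihood ratio of a positive result = 0.92/0.07 = 92/7.
Target odds: 0.95 ÷ 0.05 = 19.
Require (92/7)ⁿ ≥ 19 ÷ (57/943) = 943/3.
(92/7)² = 8464/49 falls short of 943/3 but (92/7)³ = 778688/343 reaches it, so n = 3.

3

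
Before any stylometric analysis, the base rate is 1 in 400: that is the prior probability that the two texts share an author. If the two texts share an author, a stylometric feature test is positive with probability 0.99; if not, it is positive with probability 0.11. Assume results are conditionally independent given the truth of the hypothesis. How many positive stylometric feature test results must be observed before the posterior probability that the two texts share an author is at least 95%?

5

Prior odds: 0.0025 ÷ 0.9975 = 1/399.
Likelihood ratio of a positive = 0.99/0.11 = 9.
Target posterior odds = 0.95/0.05 = 19.
Need (1/399) × 9ⁿ ≥ 19, i.e. 9ⁿ ≥ 7581.
9⁴ = 6561 falls short of 7581 but 9⁵ = 59049 reaches it, so n = 5.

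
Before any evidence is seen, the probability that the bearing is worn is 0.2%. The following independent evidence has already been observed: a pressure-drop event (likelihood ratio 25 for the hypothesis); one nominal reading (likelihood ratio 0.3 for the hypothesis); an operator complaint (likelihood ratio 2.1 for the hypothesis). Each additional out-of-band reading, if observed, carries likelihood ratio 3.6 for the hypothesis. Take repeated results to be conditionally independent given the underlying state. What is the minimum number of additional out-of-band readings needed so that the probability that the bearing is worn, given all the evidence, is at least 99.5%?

7

Prior odds = 0.002/0.998 = 1/499.
Combined Bayes factor of the evidence already in hand = 25 × 0.3 × 2.1 = 15.75.
Odds after that evidence = (1/499) × 15.75 = 63/1996.
Target odds = 0.995/0.005 = 199.
Need 3.6ⁿ ≥ 199 ÷ (63/1996) = 397204/63.
3.6⁶ = 34012224/15625 falls short of 397204/63 but 3.6⁷ = 612220032/78125 reaches it, so n = 7.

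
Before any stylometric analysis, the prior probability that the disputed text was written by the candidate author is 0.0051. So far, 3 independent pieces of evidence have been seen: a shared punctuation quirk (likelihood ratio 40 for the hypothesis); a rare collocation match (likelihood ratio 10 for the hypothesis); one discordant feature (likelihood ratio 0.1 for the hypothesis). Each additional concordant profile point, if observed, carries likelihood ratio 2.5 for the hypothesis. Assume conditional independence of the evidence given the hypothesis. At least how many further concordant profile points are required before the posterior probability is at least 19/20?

Prior odds = 0.0051/0.9949 = 51/9949.
Combined Bayes factor of the evidence already in hand = 40 × 10 × 0.1 = 40.
Odds after that evidence = (51/9949) × 40 = 2040/9949.
Target odds = 0.95/0.05 = 19.
Need 2.5ⁿ ≥ 19 ÷ (2040/9949) = 189031/2040.
2.5⁴ = 39.0625 falls short of 189031/2040 but 2.5⁵ = 97.65625 reaches it, so n = 5.

5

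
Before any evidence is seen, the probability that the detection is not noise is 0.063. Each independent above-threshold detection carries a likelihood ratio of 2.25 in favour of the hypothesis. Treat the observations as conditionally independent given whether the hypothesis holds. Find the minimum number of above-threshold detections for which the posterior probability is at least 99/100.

9

Prior odds = 0.063/0.937 = 63/937.
Likelihood ratio per above-threshold detection = 2.25.
Target odds: 0.99 ÷ 0.01 = 99.
Require 2.25ⁿ ≥ 99 ÷ (63/937) = 10307/7.
2.25⁸ = 43046721/65536 falls short of 10307/7 but 2.25⁹ = 387420489/262144 reaches it, so n = 9.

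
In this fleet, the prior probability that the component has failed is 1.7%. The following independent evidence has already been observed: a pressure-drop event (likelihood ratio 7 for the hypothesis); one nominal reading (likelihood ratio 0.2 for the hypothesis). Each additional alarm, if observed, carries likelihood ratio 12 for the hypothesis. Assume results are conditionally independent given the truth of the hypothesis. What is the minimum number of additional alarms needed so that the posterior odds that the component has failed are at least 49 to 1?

4

Prior odds = 0.017/0.983 = 17/983.
Combined Bayes factor of the evidence already in hand = 7 × 0.2 = 1.4.
Odds after that evidence = (17/983) × 1.4 = 119/4915.
Target odds = 49.
Need 12ⁿ ≥ 49 ÷ (119/4915) = 34405/17.
12³ = 1728 falls short of 34405/17 but 12⁴ = 20736 reaches it, so n = 4.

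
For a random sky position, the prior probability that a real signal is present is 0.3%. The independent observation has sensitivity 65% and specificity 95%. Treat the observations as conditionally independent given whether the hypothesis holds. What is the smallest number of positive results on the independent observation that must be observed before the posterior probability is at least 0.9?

4

Prior odds: 0.003 ÷ 0.997 = 3/997.
False-positive rate = 1 − 0.95 = 0.05; likelihood ratio of a positive = 0.65/0.05 = 13.
Target posterior odds = 0.9/0.1 = 9.
Require 13ⁿ ≥ 9 ÷ (3/997) = 2991.
13³ = 2197 falls short of 2991 but 13⁴ = 28561 reaches it, so n = 4.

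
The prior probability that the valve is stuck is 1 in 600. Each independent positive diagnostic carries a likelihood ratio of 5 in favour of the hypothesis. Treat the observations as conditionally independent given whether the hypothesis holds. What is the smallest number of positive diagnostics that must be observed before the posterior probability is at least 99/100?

Prior odds = (1/600)/(599/600) = 1/599.
Likelihood ratio per positive diagnostic = 5.
Target odds: 0.99 ÷ 0.01 = 99.
Need (1/599) × 5ⁿ ≥ 99, i.e. 5ⁿ ≥ 59301.
5⁶ = 15625 falls short of 59301 but 5⁷ = 78125 reaches it, so n = 7.

7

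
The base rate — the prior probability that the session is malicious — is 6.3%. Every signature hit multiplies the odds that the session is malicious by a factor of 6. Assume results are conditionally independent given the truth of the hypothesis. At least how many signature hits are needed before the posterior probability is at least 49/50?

4

Prior odds = 0.063/0.937 = 63/937.
Likelihood ratio per signature hit = 6.
Target odds: 0.98 ÷ 0.02 = 49.
Require 6ⁿ ≥ 49 ÷ (63/937) = 6559/9.
6³ = 216 falls short of 6559/9 but 6⁴ = 1296 reaches it, so n = 4.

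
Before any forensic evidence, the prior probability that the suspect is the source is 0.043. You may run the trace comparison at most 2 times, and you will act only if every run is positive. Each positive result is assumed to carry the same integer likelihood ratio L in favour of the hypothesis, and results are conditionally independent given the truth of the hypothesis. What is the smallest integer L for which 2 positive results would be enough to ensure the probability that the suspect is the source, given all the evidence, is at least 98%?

Prior odds = 0.043/0.957 = 43/957.
Target odds = 0.98/0.02 = 49.
Need L² ≥ 49 ÷ (43/957) = 46893/43.
33² = 1089 < 46893/43 ≤ 1156 = 34², so L = 34.

34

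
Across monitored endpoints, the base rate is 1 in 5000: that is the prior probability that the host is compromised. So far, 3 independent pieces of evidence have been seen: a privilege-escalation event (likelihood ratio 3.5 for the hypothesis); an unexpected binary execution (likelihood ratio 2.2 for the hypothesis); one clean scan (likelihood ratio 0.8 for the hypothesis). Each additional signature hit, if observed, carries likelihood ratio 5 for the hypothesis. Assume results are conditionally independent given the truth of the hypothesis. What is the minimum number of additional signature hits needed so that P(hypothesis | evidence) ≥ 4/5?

Prior odds = 0.0002/0.9998 = 1/4999.
Combined Bayes factor of the evidence already in hand = 3.5 × 2.2 × 0.8 = 6.16.
Odds after that evidence = (1/4999) × 6.16 = 154/124975.
Target odds = 0.8/0.2 = 4.
Need 5ⁿ ≥ 4 ÷ (154/124975) = 249950/77.
5⁵ = 3125 falls short of 249950/77 but 5⁶ = 15625 reaches it, so n = 6.

6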